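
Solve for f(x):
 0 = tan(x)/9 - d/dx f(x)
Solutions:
 f(x) = C1 - log(cos(x))/9


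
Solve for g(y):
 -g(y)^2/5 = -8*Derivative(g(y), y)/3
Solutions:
 g(y) = -40/(C1 + 3*y)


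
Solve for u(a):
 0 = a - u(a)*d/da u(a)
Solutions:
 u(a) = -sqrt(C1 + a^2)
 u(a) = sqrt(C1 + a^2)


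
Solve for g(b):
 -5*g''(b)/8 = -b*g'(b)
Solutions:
 g(b) = C1 + C2*erfi(2*sqrt(5)*b/5)


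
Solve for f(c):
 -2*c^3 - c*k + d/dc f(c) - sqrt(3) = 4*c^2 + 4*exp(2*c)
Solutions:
 f(c) = C1 + c^4/2 + 4*c^3/3 + c^2*k/2 + sqrt(3)*c + 2*exp(2*c)


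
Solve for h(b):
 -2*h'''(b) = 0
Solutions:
 h(b) = C1 + C2*b + C3*b^2


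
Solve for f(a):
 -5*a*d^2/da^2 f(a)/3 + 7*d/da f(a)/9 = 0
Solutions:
 f(a) = C1 + C2*a^(22/15)


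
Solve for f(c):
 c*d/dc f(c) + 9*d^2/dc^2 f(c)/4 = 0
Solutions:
 f(c) = C1 + C2*erf(sqrt(2)*c/3)


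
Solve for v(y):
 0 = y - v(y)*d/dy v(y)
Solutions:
 v(y) = -sqrt(C1 + y^2)
 v(y) = sqrt(C1 + y^2)


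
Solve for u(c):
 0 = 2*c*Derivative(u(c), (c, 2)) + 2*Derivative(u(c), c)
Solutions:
 u(c) = C1 + C2*log(c)


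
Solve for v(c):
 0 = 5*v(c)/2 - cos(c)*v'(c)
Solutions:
 v(c) = C1*(sin(c) + 1)^(5/4)/(sin(c) - 1)^(5/4)


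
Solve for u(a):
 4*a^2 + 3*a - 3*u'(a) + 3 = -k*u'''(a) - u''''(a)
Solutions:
 u(a) = C1 + C2*exp(-a*(k^2/(k^3 + sqrt(-4*k^6 + (2*k^3 - 81)^2)/2 - 81/2)^(1/3) + k + (k^3 + sqrt(-4*k^6 + (2*k^3 - 81)^2)/2 - 81/2)^(1/3))/3) + C3*exp(a*(-4*k^2/((-1 + sqrt(3)*I)*(k^3 + sqrt(-4*k^6 + (2*k^3 - 81)^2)/2 - 81/2)^(1/3)) - 2*k + (k^3 + sqrt(-4*k^6 + (2*k^3 - 81)^2)/2 - 81/2)^(1/3) - sqrt(3)*I*(k^3 + sqrt(-4*k^6 + (2*k^3 - 81)^2)/2 - 81/2)^(1/3))/6) + C4*exp(a*(4*k^2/((1 + sqrt(3)*I)*(k^3 + sqrt(-4*k^6 + (2*k^3 - 81)^2)/2 - 81/2)^(1/3)) - 2*k + (k^3 + sqrt(-4*k^6 + (2*k^3 - 81)^2)/2 - 81/2)^(1/3) + sqrt(3)*I*(k^3 + sqrt(-4*k^6 + (2*k^3 - 81)^2)/2 - 81/2)^(1/3))/6) + 4*a^3/9 + a^2/2 + 8*a*k/9 + a


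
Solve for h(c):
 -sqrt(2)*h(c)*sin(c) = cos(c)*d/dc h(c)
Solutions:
 h(c) = C1*cos(c)^(sqrt(2))


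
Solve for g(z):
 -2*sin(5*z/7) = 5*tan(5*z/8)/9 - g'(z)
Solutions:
 g(z) = C1 - 8*log(cos(5*z/8))/9 - 14*cos(5*z/7)/5


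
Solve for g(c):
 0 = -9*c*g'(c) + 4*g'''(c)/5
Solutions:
 g(c) = C1 + Integral(C2*airyai(90^(1/3)*c/2) + C3*airybi(90^(1/3)*c/2), c)


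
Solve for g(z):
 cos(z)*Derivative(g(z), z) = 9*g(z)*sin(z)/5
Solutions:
 g(z) = C1/cos(z)^(9/5)


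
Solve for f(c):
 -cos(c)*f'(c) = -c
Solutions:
 f(c) = C1 + Integral(c/cos(c), c)


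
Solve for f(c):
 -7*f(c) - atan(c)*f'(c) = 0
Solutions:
 f(c) = C1*exp(-7*Integral(1/atan(c), c))


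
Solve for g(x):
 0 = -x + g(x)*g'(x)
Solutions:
 g(x) = -sqrt(C1 + x^2)
 g(x) = sqrt(C1 + x^2)


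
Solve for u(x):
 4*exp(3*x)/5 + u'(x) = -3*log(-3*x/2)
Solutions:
 u(x) = C1 - 3*x*log(-x) + 3*x*(-log(3) + log(2) + 1) - 4*exp(3*x)/15


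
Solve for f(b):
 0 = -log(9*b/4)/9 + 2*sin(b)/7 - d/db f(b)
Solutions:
 f(b) = C1 - b*log(b)/9 - 2*b*log(3)/9 + b/9 + 2*b*log(2)/9 - 2*cos(b)/7


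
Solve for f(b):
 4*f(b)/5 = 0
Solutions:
 f(b) = 0


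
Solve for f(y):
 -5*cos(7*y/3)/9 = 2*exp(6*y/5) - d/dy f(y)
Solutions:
 f(y) = C1 + 5*exp(6*y/5)/3 + 5*sin(7*y/3)/21


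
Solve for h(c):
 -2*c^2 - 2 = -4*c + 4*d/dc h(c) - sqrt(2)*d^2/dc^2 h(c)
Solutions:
 h(c) = C1 + C2*exp(2*sqrt(2)*c) - c^3/6 - sqrt(2)*c^2/8 + c^2/2 - 5*c/8 + sqrt(2)*c/4


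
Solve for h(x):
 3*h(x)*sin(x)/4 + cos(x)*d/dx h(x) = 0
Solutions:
 h(x) = C1*cos(x)^(3/4)


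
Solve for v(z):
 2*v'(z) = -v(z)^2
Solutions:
 v(z) = 2/(C1 + z)


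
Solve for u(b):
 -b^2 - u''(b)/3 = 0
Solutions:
 u(b) = C1 + C2*b - b^4/4


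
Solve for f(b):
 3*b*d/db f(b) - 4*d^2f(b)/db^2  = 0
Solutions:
 f(b) = C1 + C2*erfi(sqrt(6)*b/4)


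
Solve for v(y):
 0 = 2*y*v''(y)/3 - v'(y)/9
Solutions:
 v(y) = C1 + C2*y^(7/6)


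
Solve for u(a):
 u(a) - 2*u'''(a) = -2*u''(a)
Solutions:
 u(a) = C1*exp(a*(-2^(1/3)*(3*sqrt(105) + 31)^(1/3) - 2*2^(2/3)/(3*sqrt(105) + 31)^(1/3) + 4)/12)*sin(2^(1/3)*sqrt(3)*a*(-(3*sqrt(105) + 31)^(1/3) + 2*2^(1/3)/(3*sqrt(105) + 31)^(1/3))/12) + C2*exp(a*(-2^(1/3)*(3*sqrt(105) + 31)^(1/3) - 2*2^(2/3)/(3*sqrt(105) + 31)^(1/3) + 4)/12)*cos(2^(1/3)*sqrt(3)*a*(-(3*sqrt(105) + 31)^(1/3) + 2*2^(1/3)/(3*sqrt(105) + 31)^(1/3))/12) + C3*exp(a*(2*2^(2/3)/(3*sqrt(105) + 31)^(1/3) + 2 + 2^(1/3)*(3*sqrt(105) + 31)^(1/3))/6)


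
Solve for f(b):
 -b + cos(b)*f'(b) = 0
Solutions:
 f(b) = C1 + Integral(b/cos(b), b)


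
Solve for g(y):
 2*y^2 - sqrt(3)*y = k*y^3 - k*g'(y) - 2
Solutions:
 g(y) = C1 + y^4/4 - 2*y^3/(3*k) + sqrt(3)*y^2/(2*k) - 2*y/k


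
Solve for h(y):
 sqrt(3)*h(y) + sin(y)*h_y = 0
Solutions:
 h(y) = C1*(cos(y) + 1)^(sqrt(3)/2)/(cos(y) - 1)^(sqrt(3)/2)


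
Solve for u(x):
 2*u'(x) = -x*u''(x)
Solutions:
 u(x) = C1 + C2/x


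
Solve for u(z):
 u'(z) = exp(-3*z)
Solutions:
 u(z) = C1 - exp(-3*z)/3


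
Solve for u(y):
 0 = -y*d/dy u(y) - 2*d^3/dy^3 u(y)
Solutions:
 u(y) = C1 + Integral(C2*airyai(-2^(2/3)*y/2) + C3*airybi(-2^(2/3)*y/2), y)


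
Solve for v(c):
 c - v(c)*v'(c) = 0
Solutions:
 v(c) = -sqrt(C1 + c^2)
 v(c) = sqrt(C1 + c^2)


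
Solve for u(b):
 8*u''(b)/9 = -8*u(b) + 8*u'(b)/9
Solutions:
 u(b) = (C1*sin(sqrt(35)*b/2) + C2*cos(sqrt(35)*b/2))*exp(b/2)


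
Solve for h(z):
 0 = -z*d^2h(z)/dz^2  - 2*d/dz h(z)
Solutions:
 h(z) = C1 + C2/z


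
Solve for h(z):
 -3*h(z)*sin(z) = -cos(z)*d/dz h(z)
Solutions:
 h(z) = C1/cos(z)^3


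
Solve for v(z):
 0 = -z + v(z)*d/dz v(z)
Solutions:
 v(z) = -sqrt(C1 + z^2)
 v(z) = sqrt(C1 + z^2)


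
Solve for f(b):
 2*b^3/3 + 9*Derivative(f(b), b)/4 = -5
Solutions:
 f(b) = C1 - 2*b^4/27 - 20*b/9


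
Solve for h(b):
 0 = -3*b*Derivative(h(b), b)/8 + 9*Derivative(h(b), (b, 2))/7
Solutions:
 h(b) = C1 + C2*erfi(sqrt(21)*b/12)


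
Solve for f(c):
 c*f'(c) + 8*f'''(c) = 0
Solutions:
 f(c) = C1 + Integral(C2*airyai(-c/2) + C3*airybi(-c/2), c)


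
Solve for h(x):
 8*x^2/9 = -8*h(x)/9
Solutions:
 h(x) = -x^2


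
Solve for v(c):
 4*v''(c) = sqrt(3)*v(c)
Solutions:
 v(c) = C1*exp(-3^(1/4)*c/2) + C2*exp(3^(1/4)*c/2)


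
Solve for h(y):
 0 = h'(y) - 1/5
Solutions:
 h(y) = C1 + y/5


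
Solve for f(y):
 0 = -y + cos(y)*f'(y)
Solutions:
 f(y) = C1 + Integral(y/cos(y), y)


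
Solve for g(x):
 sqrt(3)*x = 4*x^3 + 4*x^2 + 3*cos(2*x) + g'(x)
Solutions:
 g(x) = C1 - x^4 - 4*x^3/3 + sqrt(3)*x^2/2 - 3*sin(2*x)/2


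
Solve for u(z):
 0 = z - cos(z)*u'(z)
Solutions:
 u(z) = C1 + Integral(z/cos(z), z)


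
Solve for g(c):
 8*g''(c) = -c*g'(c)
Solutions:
 g(c) = C1 + C2*erf(c/4)


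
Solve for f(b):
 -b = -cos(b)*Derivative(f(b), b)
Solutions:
 f(b) = C1 + Integral(b/cos(b), b)


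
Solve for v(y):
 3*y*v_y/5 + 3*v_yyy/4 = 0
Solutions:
 v(y) = C1 + Integral(C2*airyai(-10^(2/3)*y/5) + C3*airybi(-10^(2/3)*y/5), y)


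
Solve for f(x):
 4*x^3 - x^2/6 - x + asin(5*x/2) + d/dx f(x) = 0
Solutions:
 f(x) = C1 - x^4 + x^3/18 + x^2/2 - x*asin(5*x/2) - sqrt(4 - 25*x^2)/5


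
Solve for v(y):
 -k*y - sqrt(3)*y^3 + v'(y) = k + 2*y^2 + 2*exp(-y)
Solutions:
 v(y) = C1 + k*y^2/2 + k*y + sqrt(3)*y^4/4 + 2*y^3/3 - 2*exp(-y)


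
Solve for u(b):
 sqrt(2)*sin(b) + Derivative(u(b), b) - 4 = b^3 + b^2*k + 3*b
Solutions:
 u(b) = C1 + b^4/4 + b^3*k/3 + 3*b^2/2 + 4*b + sqrt(2)*cos(b)


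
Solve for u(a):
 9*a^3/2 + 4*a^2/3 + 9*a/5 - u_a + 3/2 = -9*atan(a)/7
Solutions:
 u(a) = C1 + 9*a^4/8 + 4*a^3/9 + 9*a^2/10 + 9*a*atan(a)/7 + 3*a/2 - 9*log(a^2 + 1)/14


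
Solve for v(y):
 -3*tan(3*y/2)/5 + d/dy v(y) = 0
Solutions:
 v(y) = C1 - 2*log(cos(3*y/2))/5


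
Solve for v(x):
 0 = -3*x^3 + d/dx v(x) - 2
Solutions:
 v(x) = C1 + 3*x^4/4 + 2*x


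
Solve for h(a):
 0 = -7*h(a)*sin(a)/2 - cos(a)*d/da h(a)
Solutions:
 h(a) = C1*cos(a)^(7/2)


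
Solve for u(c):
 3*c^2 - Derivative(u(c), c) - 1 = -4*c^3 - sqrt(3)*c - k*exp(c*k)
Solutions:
 u(c) = C1 + c^4 + c^3 + sqrt(3)*c^2/2 - c + exp(c*k)


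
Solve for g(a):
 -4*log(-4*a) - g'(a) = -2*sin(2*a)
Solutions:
 g(a) = C1 - 4*a*log(-a) - 8*a*log(2) + 4*a - cos(2*a)


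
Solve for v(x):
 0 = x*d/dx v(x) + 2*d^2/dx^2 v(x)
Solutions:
 v(x) = C1 + C2*erf(x/2)


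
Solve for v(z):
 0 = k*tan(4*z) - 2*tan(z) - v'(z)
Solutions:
 v(z) = C1 - k*log(cos(4*z))/4 + 2*log(cos(z))


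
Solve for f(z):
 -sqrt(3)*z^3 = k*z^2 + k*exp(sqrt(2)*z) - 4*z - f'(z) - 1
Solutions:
 f(z) = C1 + k*z^3/3 + sqrt(2)*k*exp(sqrt(2)*z)/2 + sqrt(3)*z^4/4 - 2*z^2 - z


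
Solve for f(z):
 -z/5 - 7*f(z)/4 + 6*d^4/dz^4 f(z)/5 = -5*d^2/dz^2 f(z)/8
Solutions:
 f(z) = C1*exp(-sqrt(6)*z*sqrt(-25 + sqrt(14065))/24) + C2*exp(sqrt(6)*z*sqrt(-25 + sqrt(14065))/24) + C3*sin(sqrt(6)*z*sqrt(25 + sqrt(14065))/24) + C4*cos(sqrt(6)*z*sqrt(25 + sqrt(14065))/24) - 4*z/35


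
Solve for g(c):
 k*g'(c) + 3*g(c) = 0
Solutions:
 g(c) = C1*exp(-3*c/k)


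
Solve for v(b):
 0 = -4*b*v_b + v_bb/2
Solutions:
 v(b) = C1 + C2*erfi(2*b)


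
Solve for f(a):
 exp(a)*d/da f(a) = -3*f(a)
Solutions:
 f(a) = C1*exp(3*exp(-a))


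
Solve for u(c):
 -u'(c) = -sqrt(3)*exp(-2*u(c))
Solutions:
 u(c) = log(-sqrt(C1 + 2*sqrt(3)*c))
 u(c) = log(C1 + 2*sqrt(3)*c)/2


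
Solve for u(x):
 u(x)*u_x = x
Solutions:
 u(x) = -sqrt(C1 + x^2)
 u(x) = sqrt(C1 + x^2)


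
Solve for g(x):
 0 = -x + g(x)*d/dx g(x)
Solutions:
 g(x) = -sqrt(C1 + x^2)
 g(x) = sqrt(C1 + x^2)


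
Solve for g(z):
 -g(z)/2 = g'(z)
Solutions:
 g(z) = C1*exp(-z/2)


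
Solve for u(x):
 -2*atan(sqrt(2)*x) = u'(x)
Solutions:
 u(x) = C1 - 2*x*atan(sqrt(2)*x) + sqrt(2)*log(2*x^2 + 1)/2


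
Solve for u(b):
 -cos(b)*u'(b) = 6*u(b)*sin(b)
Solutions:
 u(b) = C1*cos(b)^6


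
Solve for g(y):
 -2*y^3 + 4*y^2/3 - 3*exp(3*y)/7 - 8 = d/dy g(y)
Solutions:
 g(y) = C1 - y^4/2 + 4*y^3/9 - 8*y - exp(3*y)/7


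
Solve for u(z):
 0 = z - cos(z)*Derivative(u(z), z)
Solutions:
 u(z) = C1 + Integral(z/cos(z), z)


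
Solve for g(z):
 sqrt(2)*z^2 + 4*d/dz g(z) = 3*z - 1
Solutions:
 g(z) = C1 - sqrt(2)*z^3/12 + 3*z^2/8 - z/4


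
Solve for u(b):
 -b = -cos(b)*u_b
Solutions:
 u(b) = C1 + Integral(b/cos(b), b)


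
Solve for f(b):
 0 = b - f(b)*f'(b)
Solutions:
 f(b) = -sqrt(C1 + b^2)
 f(b) = sqrt(C1 + b^2)


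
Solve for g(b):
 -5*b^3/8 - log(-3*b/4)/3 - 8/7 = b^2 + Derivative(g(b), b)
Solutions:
 g(b) = C1 - 5*b^4/32 - b^3/3 - b*log(-b)/3 + b*(-log(3) - 17/21 + 2*log(6)/3)


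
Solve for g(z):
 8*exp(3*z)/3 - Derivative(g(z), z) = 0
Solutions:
 g(z) = C1 + 8*exp(3*z)/9


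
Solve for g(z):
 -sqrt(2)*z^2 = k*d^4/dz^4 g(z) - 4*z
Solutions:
 g(z) = C1 + C2*z + C3*z^2 + C4*z^3 - sqrt(2)*z^6/(360*k) + z^5/(30*k)


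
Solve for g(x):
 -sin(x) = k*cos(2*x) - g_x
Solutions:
 g(x) = C1 + k*sin(2*x)/2 - cos(x)


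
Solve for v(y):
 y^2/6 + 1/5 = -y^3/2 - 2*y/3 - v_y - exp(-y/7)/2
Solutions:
 v(y) = C1 - y^4/8 - y^3/18 - y^2/3 - y/5 + 7*exp(-y/7)/2


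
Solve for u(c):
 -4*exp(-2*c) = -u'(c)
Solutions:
 u(c) = C1 - 2*exp(-2*c)


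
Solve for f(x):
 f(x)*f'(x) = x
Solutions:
 f(x) = -sqrt(C1 + x^2)
 f(x) = sqrt(C1 + x^2)


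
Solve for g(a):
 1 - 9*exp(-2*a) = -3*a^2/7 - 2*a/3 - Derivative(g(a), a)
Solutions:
 g(a) = C1 - a^3/7 - a^2/3 - a - 9*exp(-2*a)/2


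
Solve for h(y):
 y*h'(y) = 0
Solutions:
 h(y) = C1


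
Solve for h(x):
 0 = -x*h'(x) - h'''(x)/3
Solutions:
 h(x) = C1 + Integral(C2*airyai(-3^(1/3)*x) + C3*airybi(-3^(1/3)*x), x)


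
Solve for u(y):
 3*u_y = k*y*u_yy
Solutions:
 u(y) = C1 + y^(((re(k) + 3)*re(k) + im(k)^2)/(re(k)^2 + im(k)^2))*(C2*sin(3*log(y)*Abs(im(k))/(re(k)^2 + im(k)^2)) + C3*cos(3*log(y)*im(k)/(re(k)^2 + im(k)^2)))


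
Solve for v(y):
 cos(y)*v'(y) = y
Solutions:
 v(y) = C1 + Integral(y/cos(y), y)


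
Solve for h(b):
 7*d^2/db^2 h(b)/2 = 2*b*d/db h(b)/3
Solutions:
 h(b) = C1 + C2*erfi(sqrt(42)*b/21)


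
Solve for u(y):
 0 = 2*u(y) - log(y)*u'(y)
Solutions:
 u(y) = C1*exp(2*li(y))


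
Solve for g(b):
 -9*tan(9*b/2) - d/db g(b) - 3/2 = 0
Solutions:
 g(b) = C1 - 3*b/2 + 2*log(cos(9*b/2))


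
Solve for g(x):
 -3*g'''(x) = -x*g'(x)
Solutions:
 g(x) = C1 + Integral(C2*airyai(3^(2/3)*x/3) + C3*airybi(3^(2/3)*x/3), x)


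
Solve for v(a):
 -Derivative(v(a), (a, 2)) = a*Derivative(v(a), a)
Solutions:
 v(a) = C1 + C2*erf(sqrt(2)*a/2)


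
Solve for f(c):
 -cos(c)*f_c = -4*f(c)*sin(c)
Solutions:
 f(c) = C1/cos(c)^4


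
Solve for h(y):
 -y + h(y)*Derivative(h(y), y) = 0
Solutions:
 h(y) = -sqrt(C1 + y^2)
 h(y) = sqrt(C1 + y^2)


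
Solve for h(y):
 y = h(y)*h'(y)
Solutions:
 h(y) = -sqrt(C1 + y^2)
 h(y) = sqrt(C1 + y^2)


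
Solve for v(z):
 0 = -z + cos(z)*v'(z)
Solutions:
 v(z) = C1 + Integral(z/cos(z), z)


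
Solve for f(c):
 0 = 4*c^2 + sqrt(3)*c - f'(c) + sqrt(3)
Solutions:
 f(c) = C1 + 4*c^3/3 + sqrt(3)*c^2/2 + sqrt(3)*c


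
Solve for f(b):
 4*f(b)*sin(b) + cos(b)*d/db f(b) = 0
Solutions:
 f(b) = C1*cos(b)^4


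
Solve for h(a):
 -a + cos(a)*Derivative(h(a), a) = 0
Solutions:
 h(a) = C1 + Integral(a/cos(a), a)


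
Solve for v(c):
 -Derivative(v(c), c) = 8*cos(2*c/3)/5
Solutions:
 v(c) = C1 - 12*sin(2*c/3)/5


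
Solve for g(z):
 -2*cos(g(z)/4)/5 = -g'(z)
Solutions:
 -2*z/5 - 2*log(sin(g(z)/4) - 1) + 2*log(sin(g(z)/4) + 1) = C1


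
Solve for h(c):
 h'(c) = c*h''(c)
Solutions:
 h(c) = C1 + C2*c^2


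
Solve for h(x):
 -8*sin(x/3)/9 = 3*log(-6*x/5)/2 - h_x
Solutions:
 h(x) = C1 + 3*x*log(-x)/2 - 2*x*log(5) - 3*x/2 + x*log(30)/2 + x*log(6) - 8*cos(x/3)/3


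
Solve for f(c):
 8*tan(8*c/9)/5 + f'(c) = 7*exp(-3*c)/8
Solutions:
 f(c) = C1 - 9*log(tan(8*c/9)^2 + 1)/10 - 7*exp(-3*c)/24


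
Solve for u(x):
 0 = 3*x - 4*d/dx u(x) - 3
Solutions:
 u(x) = C1 + 3*x^2/8 - 3*x/4


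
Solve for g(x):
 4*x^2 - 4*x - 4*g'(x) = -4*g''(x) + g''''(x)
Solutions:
 g(x) = C1 + C2*exp(6^(1/3)*x*(2*6^(1/3)/(sqrt(33) + 9)^(1/3) + (sqrt(33) + 9)^(1/3))/6)*sin(2^(1/3)*3^(1/6)*x*(-3^(2/3)*(sqrt(33) + 9)^(1/3)/6 + 2^(1/3)/(sqrt(33) + 9)^(1/3))) + C3*exp(6^(1/3)*x*(2*6^(1/3)/(sqrt(33) + 9)^(1/3) + (sqrt(33) + 9)^(1/3))/6)*cos(2^(1/3)*3^(1/6)*x*(-3^(2/3)*(sqrt(33) + 9)^(1/3)/6 + 2^(1/3)/(sqrt(33) + 9)^(1/3))) + C4*exp(-6^(1/3)*x*(2*6^(1/3)/(sqrt(33) + 9)^(1/3) + (sqrt(33) + 9)^(1/3))/3) + x^3/3 + x^2/2 + x


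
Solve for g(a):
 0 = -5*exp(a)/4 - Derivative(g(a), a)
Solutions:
 g(a) = C1 - 5*exp(a)/4


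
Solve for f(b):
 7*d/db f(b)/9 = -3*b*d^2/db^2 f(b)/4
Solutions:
 f(b) = C1 + C2/b^(1/27)


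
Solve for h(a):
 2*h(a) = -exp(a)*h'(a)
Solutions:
 h(a) = C1*exp(2*exp(-a))


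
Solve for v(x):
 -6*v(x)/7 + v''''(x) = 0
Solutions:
 v(x) = C1*exp(-6^(1/4)*7^(3/4)*x/7) + C2*exp(6^(1/4)*7^(3/4)*x/7) + C3*sin(6^(1/4)*7^(3/4)*x/7) + C4*cos(6^(1/4)*7^(3/4)*x/7)


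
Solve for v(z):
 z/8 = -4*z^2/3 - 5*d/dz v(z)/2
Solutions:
 v(z) = C1 - 8*z^3/45 - z^2/40


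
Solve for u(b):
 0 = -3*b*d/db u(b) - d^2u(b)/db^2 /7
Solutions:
 u(b) = C1 + C2*erf(sqrt(42)*b/2)


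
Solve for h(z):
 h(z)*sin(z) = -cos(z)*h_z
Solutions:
 h(z) = C1*cos(z)


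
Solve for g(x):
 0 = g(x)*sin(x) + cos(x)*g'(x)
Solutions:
 g(x) = C1*cos(x)


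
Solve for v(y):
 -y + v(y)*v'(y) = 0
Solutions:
 v(y) = -sqrt(C1 + y^2)
 v(y) = sqrt(C1 + y^2)


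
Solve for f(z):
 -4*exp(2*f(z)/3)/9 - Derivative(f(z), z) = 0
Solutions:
 f(z) = 3*log(-sqrt(-1/(C1 - 4*z))) - 3*log(2) + 3*log(6)/2 + 3*log(3)
 f(z) = 3*log(-1/(C1 - 4*z))/2 - 3*log(2) + 3*log(6)/2 + 3*log(3)


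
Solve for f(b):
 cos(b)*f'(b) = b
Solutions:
 f(b) = C1 + Integral(b/cos(b), b)


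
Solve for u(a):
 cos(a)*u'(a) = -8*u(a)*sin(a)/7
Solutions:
 u(a) = C1*cos(a)^(8/7)


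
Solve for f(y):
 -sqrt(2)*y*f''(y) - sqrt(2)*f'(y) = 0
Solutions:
 f(y) = C1 + C2*log(y)


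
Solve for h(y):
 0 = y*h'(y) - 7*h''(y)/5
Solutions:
 h(y) = C1 + C2*erfi(sqrt(70)*y/14)


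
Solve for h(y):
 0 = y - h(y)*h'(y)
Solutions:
 h(y) = -sqrt(C1 + y^2)
 h(y) = sqrt(C1 + y^2)


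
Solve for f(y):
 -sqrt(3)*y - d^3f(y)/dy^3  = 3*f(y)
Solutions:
 f(y) = C3*exp(-3^(1/3)*y) - sqrt(3)*y/3 + (C1*sin(3^(5/6)*y/2) + C2*cos(3^(5/6)*y/2))*exp(3^(1/3)*y/2)


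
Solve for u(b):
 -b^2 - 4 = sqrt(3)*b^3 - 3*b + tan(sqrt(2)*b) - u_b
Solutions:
 u(b) = C1 + sqrt(3)*b^4/4 + b^3/3 - 3*b^2/2 + 4*b - sqrt(2)*log(cos(sqrt(2)*b))/2


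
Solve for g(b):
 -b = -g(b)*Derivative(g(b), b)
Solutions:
 g(b) = -sqrt(C1 + b^2)
 g(b) = sqrt(C1 + b^2)


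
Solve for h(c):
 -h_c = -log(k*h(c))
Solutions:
 li(k*h(c))/k = C1 + c


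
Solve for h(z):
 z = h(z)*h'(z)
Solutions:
 h(z) = -sqrt(C1 + z^2)
 h(z) = sqrt(C1 + z^2)


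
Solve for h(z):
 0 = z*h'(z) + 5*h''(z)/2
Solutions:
 h(z) = C1 + C2*erf(sqrt(5)*z/5)


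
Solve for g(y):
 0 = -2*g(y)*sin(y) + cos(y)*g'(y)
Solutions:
 g(y) = C1/cos(y)^2


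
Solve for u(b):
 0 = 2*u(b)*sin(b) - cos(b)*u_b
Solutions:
 u(b) = C1/cos(b)^2


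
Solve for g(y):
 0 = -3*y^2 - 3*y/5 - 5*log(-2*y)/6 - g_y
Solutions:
 g(y) = C1 - y^3 - 3*y^2/10 - 5*y*log(-y)/6 + 5*y*(1 - log(2))/6


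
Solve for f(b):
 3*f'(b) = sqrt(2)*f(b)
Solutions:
 f(b) = C1*exp(sqrt(2)*b/3)


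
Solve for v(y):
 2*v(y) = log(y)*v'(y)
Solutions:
 v(y) = C1*exp(2*li(y))


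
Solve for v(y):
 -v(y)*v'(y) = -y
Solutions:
 v(y) = -sqrt(C1 + y^2)
 v(y) = sqrt(C1 + y^2)


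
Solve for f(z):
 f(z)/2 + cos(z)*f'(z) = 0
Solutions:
 f(z) = C1*(sin(z) - 1)^(1/4)/(sin(z) + 1)^(1/4)


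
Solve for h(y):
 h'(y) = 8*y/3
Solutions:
 h(y) = C1 + 4*y^2/3


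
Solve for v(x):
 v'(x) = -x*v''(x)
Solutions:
 v(x) = C1 + C2*log(x)


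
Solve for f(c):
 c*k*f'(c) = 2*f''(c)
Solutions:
 f(c) = Piecewise((-sqrt(pi)*C1*erf(c*sqrt(-k)/2)/sqrt(-k) - C2, (k > 0) | (k < 0)), (-C1*c - C2, True))


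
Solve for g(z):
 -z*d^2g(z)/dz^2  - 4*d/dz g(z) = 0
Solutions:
 g(z) = C1 + C2/z^3


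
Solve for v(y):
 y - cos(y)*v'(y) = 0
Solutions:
 v(y) = C1 + Integral(y/cos(y), y)


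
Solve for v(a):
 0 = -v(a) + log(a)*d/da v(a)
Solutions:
 v(a) = C1*exp(li(a))


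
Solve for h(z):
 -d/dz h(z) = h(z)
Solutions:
 h(z) = C1*exp(-z)


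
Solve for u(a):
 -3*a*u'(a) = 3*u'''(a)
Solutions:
 u(a) = C1 + Integral(C2*airyai(-a) + C3*airybi(-a), a)


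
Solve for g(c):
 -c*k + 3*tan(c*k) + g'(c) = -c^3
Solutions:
 g(c) = C1 - c^4/4 + c^2*k/2 - 3*Piecewise((-log(cos(c*k))/k, Ne(k, 0)), (0, True))


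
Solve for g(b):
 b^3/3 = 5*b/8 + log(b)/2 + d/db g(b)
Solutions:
 g(b) = C1 + b^4/12 - 5*b^2/16 - b*log(b)/2 + b/2


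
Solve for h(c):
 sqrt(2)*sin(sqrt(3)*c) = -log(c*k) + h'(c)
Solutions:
 h(c) = C1 + c*log(c*k) - c - sqrt(6)*cos(sqrt(3)*c)/3


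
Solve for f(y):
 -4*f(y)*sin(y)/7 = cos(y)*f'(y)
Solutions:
 f(y) = C1*cos(y)^(4/7)


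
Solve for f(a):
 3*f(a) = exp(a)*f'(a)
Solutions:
 f(a) = C1*exp(-3*exp(-a))


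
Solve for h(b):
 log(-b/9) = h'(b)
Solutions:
 h(b) = C1 + b*log(-b) + b*(-2*log(3) - 1)


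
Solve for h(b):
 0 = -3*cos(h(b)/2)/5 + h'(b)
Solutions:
 -3*b/5 - log(sin(h(b)/2) - 1) + log(sin(h(b)/2) + 1) = C1


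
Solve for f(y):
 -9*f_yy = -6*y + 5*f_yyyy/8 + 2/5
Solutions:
 f(y) = C1 + C2*y + C3*sin(6*sqrt(10)*y/5) + C4*cos(6*sqrt(10)*y/5) + y^3/9 - y^2/45


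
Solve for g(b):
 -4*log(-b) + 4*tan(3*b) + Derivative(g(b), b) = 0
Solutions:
 g(b) = C1 + 4*b*log(-b) - 4*b + 4*log(cos(3*b))/3


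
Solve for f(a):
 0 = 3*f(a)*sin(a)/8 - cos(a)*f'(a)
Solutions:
 f(a) = C1/cos(a)^(3/8)


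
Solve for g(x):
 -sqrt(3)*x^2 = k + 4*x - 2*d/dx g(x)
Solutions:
 g(x) = C1 + k*x/2 + sqrt(3)*x^3/6 + x^2


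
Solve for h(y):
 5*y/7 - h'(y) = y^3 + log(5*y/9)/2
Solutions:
 h(y) = C1 - y^4/4 + 5*y^2/14 - y*log(y)/2 - y*log(5)/2 + y/2 + y*log(3)


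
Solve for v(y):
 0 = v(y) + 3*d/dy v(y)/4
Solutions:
 v(y) = C1*exp(-4*y/3)


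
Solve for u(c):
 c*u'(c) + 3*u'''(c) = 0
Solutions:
 u(c) = C1 + Integral(C2*airyai(-3^(2/3)*c/3) + C3*airybi(-3^(2/3)*c/3), c)


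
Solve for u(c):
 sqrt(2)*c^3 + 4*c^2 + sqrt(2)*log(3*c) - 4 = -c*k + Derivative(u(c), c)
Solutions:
 u(c) = C1 + sqrt(2)*c^4/4 + 4*c^3/3 + c^2*k/2 + sqrt(2)*c*log(c) - 4*c - sqrt(2)*c + sqrt(2)*c*log(3)


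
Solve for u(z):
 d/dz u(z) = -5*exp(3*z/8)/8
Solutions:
 u(z) = C1 - 5*exp(3*z/8)/3


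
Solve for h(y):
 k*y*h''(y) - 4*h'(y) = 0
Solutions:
 h(y) = C1 + y^(((re(k) + 4)*re(k) + im(k)^2)/(re(k)^2 + im(k)^2))*(C2*sin(4*log(y)*Abs(im(k))/(re(k)^2 + im(k)^2)) + C3*cos(4*log(y)*im(k)/(re(k)^2 + im(k)^2)))


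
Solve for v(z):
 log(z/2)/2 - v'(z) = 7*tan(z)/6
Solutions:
 v(z) = C1 + z*log(z)/2 - z/2 - z*log(2)/2 + 7*log(cos(z))/6


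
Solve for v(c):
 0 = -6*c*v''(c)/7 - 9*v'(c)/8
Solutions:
 v(c) = C1 + C2/c^(5/16)


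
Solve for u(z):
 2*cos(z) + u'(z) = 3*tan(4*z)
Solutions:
 u(z) = C1 - 3*log(cos(4*z))/4 - 2*sin(z)


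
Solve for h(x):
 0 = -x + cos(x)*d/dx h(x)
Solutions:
 h(x) = C1 + Integral(x/cos(x), x)


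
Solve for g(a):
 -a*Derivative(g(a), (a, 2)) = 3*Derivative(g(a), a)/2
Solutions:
 g(a) = C1 + C2/sqrt(a)


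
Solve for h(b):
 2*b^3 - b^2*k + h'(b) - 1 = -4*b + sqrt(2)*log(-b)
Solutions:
 h(b) = C1 - b^4/2 + b^3*k/3 - 2*b^2 + sqrt(2)*b*log(-b) + b*(1 - sqrt(2))


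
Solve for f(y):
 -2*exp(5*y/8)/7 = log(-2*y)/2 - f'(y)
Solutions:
 f(y) = C1 + y*log(-y)/2 + y*(-1 + log(2))/2 + 16*exp(5*y/8)/35


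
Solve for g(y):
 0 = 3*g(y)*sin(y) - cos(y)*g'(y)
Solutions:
 g(y) = C1/cos(y)^3


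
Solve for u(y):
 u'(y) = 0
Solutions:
 u(y) = C1


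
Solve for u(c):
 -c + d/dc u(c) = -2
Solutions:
 u(c) = C1 + c^2/2 - 2*c


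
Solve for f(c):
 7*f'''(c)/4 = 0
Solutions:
 f(c) = C1 + C2*c + C3*c^2


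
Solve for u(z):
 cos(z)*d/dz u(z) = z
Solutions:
 u(z) = C1 + Integral(z/cos(z), z)


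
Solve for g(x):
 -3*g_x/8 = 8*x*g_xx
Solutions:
 g(x) = C1 + C2*x^(61/64)


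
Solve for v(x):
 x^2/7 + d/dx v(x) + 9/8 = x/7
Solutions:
 v(x) = C1 - x^3/21 + x^2/14 - 9*x/8


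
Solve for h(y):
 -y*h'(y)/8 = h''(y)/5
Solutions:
 h(y) = C1 + C2*erf(sqrt(5)*y/4)


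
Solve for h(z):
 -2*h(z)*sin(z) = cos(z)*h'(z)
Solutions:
 h(z) = C1*cos(z)^2


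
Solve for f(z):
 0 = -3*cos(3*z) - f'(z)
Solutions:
 f(z) = C1 - sin(3*z)


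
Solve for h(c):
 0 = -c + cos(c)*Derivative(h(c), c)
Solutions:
 h(c) = C1 + Integral(c/cos(c), c)


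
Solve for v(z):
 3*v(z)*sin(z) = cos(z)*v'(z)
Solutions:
 v(z) = C1/cos(z)^3


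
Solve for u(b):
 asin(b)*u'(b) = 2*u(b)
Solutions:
 u(b) = C1*exp(2*Integral(1/asin(b), b))


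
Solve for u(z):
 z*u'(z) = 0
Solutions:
 u(z) = C1


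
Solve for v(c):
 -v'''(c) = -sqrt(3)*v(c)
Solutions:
 v(c) = C3*exp(3^(1/6)*c) + (C1*sin(3^(2/3)*c/2) + C2*cos(3^(2/3)*c/2))*exp(-3^(1/6)*c/2)


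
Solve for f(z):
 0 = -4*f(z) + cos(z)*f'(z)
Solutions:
 f(z) = C1*(sin(z)^2 + 2*sin(z) + 1)/(sin(z)^2 - 2*sin(z) + 1)


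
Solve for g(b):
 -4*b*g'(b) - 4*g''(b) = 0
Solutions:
 g(b) = C1 + C2*erf(sqrt(2)*b/2)


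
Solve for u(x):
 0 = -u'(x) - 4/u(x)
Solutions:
 u(x) = -sqrt(C1 - 8*x)
 u(x) = sqrt(C1 - 8*x)


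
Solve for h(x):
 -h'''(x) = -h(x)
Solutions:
 h(x) = C3*exp(x) + (C1*sin(sqrt(3)*x/2) + C2*cos(sqrt(3)*x/2))*exp(-x/2)


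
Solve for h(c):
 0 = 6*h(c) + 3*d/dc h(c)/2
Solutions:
 h(c) = C1*exp(-4*c)


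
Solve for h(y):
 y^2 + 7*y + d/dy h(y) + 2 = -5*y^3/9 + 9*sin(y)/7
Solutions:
 h(y) = C1 - 5*y^4/36 - y^3/3 - 7*y^2/2 - 2*y - 9*cos(y)/7


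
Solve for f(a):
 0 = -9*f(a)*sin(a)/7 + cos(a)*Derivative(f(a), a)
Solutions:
 f(a) = C1/cos(a)^(9/7)


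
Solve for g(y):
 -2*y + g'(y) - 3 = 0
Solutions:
 g(y) = C1 + y^2 + 3*y


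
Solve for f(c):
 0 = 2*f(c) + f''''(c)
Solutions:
 f(c) = (C1*sin(2^(3/4)*c/2) + C2*cos(2^(3/4)*c/2))*exp(-2^(3/4)*c/2) + (C3*sin(2^(3/4)*c/2) + C4*cos(2^(3/4)*c/2))*exp(2^(3/4)*c/2)


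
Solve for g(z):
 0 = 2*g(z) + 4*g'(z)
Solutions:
 g(z) = C1*exp(-z/2)


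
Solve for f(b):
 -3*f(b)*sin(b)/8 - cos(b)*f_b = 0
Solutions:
 f(b) = C1*cos(b)^(3/8)


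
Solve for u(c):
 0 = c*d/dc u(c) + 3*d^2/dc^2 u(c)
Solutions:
 u(c) = C1 + C2*erf(sqrt(6)*c/6)


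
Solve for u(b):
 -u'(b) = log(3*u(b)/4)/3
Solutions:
 -3*Integral(1/(-log(_y) - log(3) + 2*log(2)), (_y, u(b))) = C1 - b


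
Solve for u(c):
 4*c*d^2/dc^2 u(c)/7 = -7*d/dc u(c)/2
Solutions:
 u(c) = C1 + C2/c^(41/8)


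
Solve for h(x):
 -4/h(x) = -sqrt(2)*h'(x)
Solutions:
 h(x) = -sqrt(C1 + 4*sqrt(2)*x)
 h(x) = sqrt(C1 + 4*sqrt(2)*x)


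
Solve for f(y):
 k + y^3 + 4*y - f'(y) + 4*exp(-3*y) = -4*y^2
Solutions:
 f(y) = C1 + k*y + y^4/4 + 4*y^3/3 + 2*y^2 - 4*exp(-3*y)/3


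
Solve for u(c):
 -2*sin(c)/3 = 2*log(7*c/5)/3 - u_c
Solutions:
 u(c) = C1 + 2*c*log(c)/3 - 2*c*log(5)/3 - 2*c/3 + 2*c*log(7)/3 - 2*cos(c)/3


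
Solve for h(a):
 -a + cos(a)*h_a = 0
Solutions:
 h(a) = C1 + Integral(a/cos(a), a)


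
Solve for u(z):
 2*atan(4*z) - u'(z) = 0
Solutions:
 u(z) = C1 + 2*z*atan(4*z) - log(16*z^2 + 1)/4


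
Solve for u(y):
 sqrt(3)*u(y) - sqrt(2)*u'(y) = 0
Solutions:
 u(y) = C1*exp(sqrt(6)*y/2)


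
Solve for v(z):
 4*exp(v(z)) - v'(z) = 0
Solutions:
 v(z) = log(-1/(C1 + 4*z))


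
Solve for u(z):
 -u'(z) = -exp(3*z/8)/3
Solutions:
 u(z) = C1 + 8*exp(3*z/8)/9


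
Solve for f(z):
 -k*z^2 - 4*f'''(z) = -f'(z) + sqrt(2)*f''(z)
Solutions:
 f(z) = C1 + C2*exp(-sqrt(2)*z/2) + C3*exp(sqrt(2)*z/4) + k*z^3/3 + sqrt(2)*k*z^2 + 12*k*z


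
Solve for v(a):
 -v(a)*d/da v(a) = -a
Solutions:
 v(a) = -sqrt(C1 + a^2)
 v(a) = sqrt(C1 + a^2)


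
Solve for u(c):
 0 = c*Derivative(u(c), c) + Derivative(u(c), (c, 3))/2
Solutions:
 u(c) = C1 + Integral(C2*airyai(-2^(1/3)*c) + C3*airybi(-2^(1/3)*c), c)


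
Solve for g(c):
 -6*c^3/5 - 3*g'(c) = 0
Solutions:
 g(c) = C1 - c^4/10


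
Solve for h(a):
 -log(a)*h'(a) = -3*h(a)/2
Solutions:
 h(a) = C1*exp(3*li(a)/2)


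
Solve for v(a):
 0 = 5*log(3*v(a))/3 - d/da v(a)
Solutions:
 -3*Integral(1/(log(_y) + log(3)), (_y, v(a)))/5 = C1 - a


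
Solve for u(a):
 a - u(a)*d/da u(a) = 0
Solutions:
 u(a) = -sqrt(C1 + a^2)
 u(a) = sqrt(C1 + a^2)


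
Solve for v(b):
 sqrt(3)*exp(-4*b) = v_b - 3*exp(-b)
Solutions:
 v(b) = C1 - 3*exp(-b) - sqrt(3)*exp(-4*b)/4


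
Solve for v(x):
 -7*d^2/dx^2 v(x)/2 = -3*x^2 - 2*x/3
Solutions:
 v(x) = C1 + C2*x + x^4/14 + 2*x^3/63


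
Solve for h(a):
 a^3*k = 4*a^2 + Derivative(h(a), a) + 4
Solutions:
 h(a) = C1 + a^4*k/4 - 4*a^3/3 - 4*a


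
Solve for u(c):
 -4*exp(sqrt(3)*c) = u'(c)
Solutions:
 u(c) = C1 - 4*sqrt(3)*exp(sqrt(3)*c)/3


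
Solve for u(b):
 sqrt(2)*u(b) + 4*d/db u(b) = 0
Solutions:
 u(b) = C1*exp(-sqrt(2)*b/4)


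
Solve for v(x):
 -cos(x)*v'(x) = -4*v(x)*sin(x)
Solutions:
 v(x) = C1/cos(x)^4


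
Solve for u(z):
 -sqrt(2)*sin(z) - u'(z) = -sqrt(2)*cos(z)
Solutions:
 u(z) = C1 + 2*sin(z + pi/4)


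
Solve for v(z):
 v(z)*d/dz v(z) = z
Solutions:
 v(z) = -sqrt(C1 + z^2)
 v(z) = sqrt(C1 + z^2)


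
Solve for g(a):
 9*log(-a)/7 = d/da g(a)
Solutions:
 g(a) = C1 + 9*a*log(-a)/7 - 9*a/7


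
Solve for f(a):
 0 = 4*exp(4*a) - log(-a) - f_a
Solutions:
 f(a) = C1 - a*log(-a) + a + exp(4*a)


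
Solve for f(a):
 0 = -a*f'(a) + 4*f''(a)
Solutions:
 f(a) = C1 + C2*erfi(sqrt(2)*a/4)


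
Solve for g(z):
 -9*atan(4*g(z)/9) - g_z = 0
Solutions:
 Integral(1/atan(4*_y/9), (_y, g(z))) = C1 - 9*z


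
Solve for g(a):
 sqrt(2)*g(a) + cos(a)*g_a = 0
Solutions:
 g(a) = C1*(sin(a) - 1)^(sqrt(2)/2)/(sin(a) + 1)^(sqrt(2)/2)


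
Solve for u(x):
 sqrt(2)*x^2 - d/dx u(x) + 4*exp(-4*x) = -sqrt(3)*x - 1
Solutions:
 u(x) = C1 + sqrt(2)*x^3/3 + sqrt(3)*x^2/2 + x - exp(-4*x)


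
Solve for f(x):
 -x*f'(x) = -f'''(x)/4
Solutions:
 f(x) = C1 + Integral(C2*airyai(2^(2/3)*x) + C3*airybi(2^(2/3)*x), x)


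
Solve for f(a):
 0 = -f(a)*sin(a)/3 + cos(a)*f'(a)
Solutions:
 f(a) = C1/cos(a)^(1/3)


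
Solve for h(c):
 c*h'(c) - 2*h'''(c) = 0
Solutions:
 h(c) = C1 + Integral(C2*airyai(2^(2/3)*c/2) + C3*airybi(2^(2/3)*c/2), c)


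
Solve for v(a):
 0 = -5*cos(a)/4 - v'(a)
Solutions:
 v(a) = C1 - 5*sin(a)/4


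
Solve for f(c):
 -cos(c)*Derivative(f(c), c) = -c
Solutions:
 f(c) = C1 + Integral(c/cos(c), c)


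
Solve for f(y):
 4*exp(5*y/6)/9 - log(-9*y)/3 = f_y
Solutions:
 f(y) = C1 - y*log(-y)/3 + y*(1 - 2*log(3))/3 + 8*exp(5*y/6)/15


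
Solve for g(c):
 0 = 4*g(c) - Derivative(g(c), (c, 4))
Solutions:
 g(c) = C1*exp(-sqrt(2)*c) + C2*exp(sqrt(2)*c) + C3*sin(sqrt(2)*c) + C4*cos(sqrt(2)*c)


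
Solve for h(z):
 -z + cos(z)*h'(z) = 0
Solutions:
 h(z) = C1 + Integral(z/cos(z), z)


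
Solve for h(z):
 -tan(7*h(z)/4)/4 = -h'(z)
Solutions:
 h(z) = -4*asin(C1*exp(7*z/16))/7 + 4*pi/7
 h(z) = 4*asin(C1*exp(7*z/16))/7


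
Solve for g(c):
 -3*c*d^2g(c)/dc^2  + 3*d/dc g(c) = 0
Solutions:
 g(c) = C1 + C2*c^2


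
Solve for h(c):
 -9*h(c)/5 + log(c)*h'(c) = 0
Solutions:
 h(c) = C1*exp(9*li(c)/5)


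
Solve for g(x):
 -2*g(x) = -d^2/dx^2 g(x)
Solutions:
 g(x) = C1*exp(-sqrt(2)*x) + C2*exp(sqrt(2)*x)


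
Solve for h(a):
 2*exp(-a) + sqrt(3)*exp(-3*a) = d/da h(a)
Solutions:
 h(a) = C1 - 2*exp(-a) - sqrt(3)*exp(-3*a)/3


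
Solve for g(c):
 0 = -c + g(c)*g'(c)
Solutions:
 g(c) = -sqrt(C1 + c^2)
 g(c) = sqrt(C1 + c^2)


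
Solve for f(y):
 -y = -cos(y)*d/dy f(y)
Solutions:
 f(y) = C1 + Integral(y/cos(y), y)


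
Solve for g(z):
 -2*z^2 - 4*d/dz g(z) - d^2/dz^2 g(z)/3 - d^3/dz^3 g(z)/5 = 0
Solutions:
 g(z) = C1 - z^3/6 + z^2/24 + 31*z/720 + (C2*sin(sqrt(695)*z/6) + C3*cos(sqrt(695)*z/6))*exp(-5*z/6)


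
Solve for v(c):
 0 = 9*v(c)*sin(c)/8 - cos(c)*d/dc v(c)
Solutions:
 v(c) = C1/cos(c)^(9/8)


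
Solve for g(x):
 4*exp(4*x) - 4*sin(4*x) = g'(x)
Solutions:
 g(x) = C1 + exp(4*x) + cos(4*x)


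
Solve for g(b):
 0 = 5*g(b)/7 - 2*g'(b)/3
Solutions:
 g(b) = C1*exp(15*b/14)


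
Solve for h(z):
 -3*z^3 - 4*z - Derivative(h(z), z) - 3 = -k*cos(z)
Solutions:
 h(z) = C1 + k*sin(z) - 3*z^4/4 - 2*z^2 - 3*z


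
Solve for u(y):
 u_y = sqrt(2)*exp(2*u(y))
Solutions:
 u(y) = log(-sqrt(-1/(C1 + sqrt(2)*y))) - log(2)/2
 u(y) = log(-1/(C1 + sqrt(2)*y))/2 - log(2)/2


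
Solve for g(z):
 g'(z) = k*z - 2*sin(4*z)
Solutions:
 g(z) = C1 + k*z^2/2 + cos(4*z)/2


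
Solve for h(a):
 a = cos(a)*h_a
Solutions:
 h(a) = C1 + Integral(a/cos(a), a)


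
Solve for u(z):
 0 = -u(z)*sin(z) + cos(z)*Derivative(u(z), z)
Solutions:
 u(z) = C1/cos(z)


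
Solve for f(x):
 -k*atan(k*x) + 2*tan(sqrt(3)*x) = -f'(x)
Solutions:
 f(x) = C1 + k*Piecewise((x*atan(k*x) - log(k^2*x^2 + 1)/(2*k), Ne(k, 0)), (0, True)) + 2*sqrt(3)*log(cos(sqrt(3)*x))/3


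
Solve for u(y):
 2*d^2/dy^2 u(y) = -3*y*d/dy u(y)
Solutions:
 u(y) = C1 + C2*erf(sqrt(3)*y/2)


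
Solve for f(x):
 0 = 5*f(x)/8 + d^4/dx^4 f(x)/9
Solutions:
 f(x) = (C1*sin(2^(3/4)*sqrt(3)*5^(1/4)*x/4) + C2*cos(2^(3/4)*sqrt(3)*5^(1/4)*x/4))*exp(-2^(3/4)*sqrt(3)*5^(1/4)*x/4) + (C3*sin(2^(3/4)*sqrt(3)*5^(1/4)*x/4) + C4*cos(2^(3/4)*sqrt(3)*5^(1/4)*x/4))*exp(2^(3/4)*sqrt(3)*5^(1/4)*x/4)


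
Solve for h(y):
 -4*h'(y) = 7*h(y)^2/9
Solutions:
 h(y) = 36/(C1 + 7*y)


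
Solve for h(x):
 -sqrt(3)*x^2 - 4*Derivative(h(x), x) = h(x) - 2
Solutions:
 h(x) = C1*exp(-x/4) - sqrt(3)*x^2 + 8*sqrt(3)*x - 32*sqrt(3) + 2


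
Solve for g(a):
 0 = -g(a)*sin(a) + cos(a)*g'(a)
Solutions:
 g(a) = C1/cos(a)


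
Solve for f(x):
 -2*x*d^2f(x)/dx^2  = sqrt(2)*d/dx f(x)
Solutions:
 f(x) = C1 + C2*x^(1 - sqrt(2)/2)


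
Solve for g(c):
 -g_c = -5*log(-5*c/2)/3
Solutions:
 g(c) = C1 + 5*c*log(-c)/3 + 5*c*(-1 - log(2) + log(5))/3


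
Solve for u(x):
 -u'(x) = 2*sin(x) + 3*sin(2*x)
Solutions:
 u(x) = C1 - 3*sin(x)^2 + 2*cos(x)


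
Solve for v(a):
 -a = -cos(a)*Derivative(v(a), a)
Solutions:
 v(a) = C1 + Integral(a/cos(a), a)


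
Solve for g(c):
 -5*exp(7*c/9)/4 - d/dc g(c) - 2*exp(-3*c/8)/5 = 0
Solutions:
 g(c) = C1 - 45*exp(7*c/9)/28 + 16*exp(-3*c/8)/15


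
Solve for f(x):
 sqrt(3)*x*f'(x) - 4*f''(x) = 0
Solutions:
 f(x) = C1 + C2*erfi(sqrt(2)*3^(1/4)*x/4)


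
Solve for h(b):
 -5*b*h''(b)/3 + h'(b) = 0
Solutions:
 h(b) = C1 + C2*b^(8/5)


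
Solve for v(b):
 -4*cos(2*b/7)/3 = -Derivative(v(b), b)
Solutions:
 v(b) = C1 + 14*sin(2*b/7)/3


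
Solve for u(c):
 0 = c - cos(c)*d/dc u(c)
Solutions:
 u(c) = C1 + Integral(c/cos(c), c)


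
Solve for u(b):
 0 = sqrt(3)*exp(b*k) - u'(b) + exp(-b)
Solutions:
 u(b) = C1 - exp(-b) + sqrt(3)*exp(b*k)/k


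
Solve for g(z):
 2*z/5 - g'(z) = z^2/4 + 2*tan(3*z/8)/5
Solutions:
 g(z) = C1 - z^3/12 + z^2/5 + 16*log(cos(3*z/8))/15


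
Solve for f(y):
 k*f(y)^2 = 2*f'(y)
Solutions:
 f(y) = -2/(C1 + k*y)


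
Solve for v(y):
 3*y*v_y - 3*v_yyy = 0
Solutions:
 v(y) = C1 + Integral(C2*airyai(y) + C3*airybi(y), y)


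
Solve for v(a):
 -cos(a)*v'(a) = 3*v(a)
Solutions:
 v(a) = C1*(sin(a) - 1)^(3/2)/(sin(a) + 1)^(3/2)


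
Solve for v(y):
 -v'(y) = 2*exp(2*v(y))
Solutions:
 v(y) = log(-sqrt(-1/(C1 - 2*y))) - log(2)/2
 v(y) = log(-1/(C1 - 2*y))/2 - log(2)/2


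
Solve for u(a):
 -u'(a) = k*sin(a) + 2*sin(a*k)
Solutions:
 u(a) = C1 + k*cos(a) + 2*cos(a*k)/k


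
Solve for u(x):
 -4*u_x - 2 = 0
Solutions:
 u(x) = C1 - x/2


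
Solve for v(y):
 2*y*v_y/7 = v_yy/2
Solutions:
 v(y) = C1 + C2*erfi(sqrt(14)*y/7)


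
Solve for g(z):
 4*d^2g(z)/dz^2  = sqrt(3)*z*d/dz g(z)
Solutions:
 g(z) = C1 + C2*erfi(sqrt(2)*3^(1/4)*z/4)


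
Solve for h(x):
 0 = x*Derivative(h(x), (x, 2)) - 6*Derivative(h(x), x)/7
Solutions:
 h(x) = C1 + C2*x^(13/7)


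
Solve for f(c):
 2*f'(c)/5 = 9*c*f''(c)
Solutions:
 f(c) = C1 + C2*c^(47/45)


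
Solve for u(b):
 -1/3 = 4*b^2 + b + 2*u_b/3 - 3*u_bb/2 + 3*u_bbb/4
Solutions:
 u(b) = C1 + C2*exp(2*b/3) + C3*exp(4*b/3) - 2*b^3 - 57*b^2/4 - 409*b/8


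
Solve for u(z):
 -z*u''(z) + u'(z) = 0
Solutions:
 u(z) = C1 + C2*z^2


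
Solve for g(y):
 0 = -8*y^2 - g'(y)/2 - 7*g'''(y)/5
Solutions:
 g(y) = C1 + C2*sin(sqrt(70)*y/14) + C3*cos(sqrt(70)*y/14) - 16*y^3/3 + 448*y/5


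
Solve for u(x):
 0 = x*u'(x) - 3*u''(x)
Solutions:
 u(x) = C1 + C2*erfi(sqrt(6)*x/6)


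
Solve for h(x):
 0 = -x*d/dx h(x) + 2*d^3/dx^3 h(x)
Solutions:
 h(x) = C1 + Integral(C2*airyai(2^(2/3)*x/2) + C3*airybi(2^(2/3)*x/2), x)


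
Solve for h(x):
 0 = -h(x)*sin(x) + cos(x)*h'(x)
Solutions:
 h(x) = C1/cos(x)


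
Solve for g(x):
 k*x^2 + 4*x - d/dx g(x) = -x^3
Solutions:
 g(x) = C1 + k*x^3/3 + x^4/4 + 2*x^2


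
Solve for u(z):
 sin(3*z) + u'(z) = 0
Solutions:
 u(z) = C1 + cos(3*z)/3


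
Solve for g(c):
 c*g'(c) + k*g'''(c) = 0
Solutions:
 g(c) = C1 + Integral(C2*airyai(c*(-1/k)^(1/3)) + C3*airybi(c*(-1/k)^(1/3)), c)


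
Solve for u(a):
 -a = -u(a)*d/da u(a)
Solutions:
 u(a) = -sqrt(C1 + a^2)
 u(a) = sqrt(C1 + a^2)


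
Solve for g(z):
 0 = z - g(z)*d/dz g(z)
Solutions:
 g(z) = -sqrt(C1 + z^2)
 g(z) = sqrt(C1 + z^2)


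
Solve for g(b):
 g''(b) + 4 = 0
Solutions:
 g(b) = C1 + C2*b - 2*b^2


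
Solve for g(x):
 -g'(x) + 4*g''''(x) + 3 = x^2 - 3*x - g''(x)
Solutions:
 g(x) = C1 + C4*exp(x/2) - x^3/3 + x^2/2 + 4*x + (C2*sin(sqrt(7)*x/4) + C3*cos(sqrt(7)*x/4))*exp(-x/4)


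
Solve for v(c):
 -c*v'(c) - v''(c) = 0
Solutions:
 v(c) = C1 + C2*erf(sqrt(2)*c/2)


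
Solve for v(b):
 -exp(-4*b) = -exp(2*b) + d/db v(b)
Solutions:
 v(b) = C1 + exp(2*b)/2 + exp(-4*b)/4


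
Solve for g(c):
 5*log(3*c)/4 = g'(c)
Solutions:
 g(c) = C1 + 5*c*log(c)/4 - 5*c/4 + 5*c*log(3)/4


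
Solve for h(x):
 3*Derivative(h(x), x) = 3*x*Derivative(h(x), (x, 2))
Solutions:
 h(x) = C1 + C2*x^2


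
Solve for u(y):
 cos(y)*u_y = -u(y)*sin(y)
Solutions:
 u(y) = C1*cos(y)


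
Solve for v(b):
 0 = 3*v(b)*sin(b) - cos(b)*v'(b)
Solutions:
 v(b) = C1/cos(b)^3


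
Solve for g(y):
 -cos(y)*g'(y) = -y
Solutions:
 g(y) = C1 + Integral(y/cos(y), y)


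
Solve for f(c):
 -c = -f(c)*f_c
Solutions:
 f(c) = -sqrt(C1 + c^2)
 f(c) = sqrt(C1 + c^2)


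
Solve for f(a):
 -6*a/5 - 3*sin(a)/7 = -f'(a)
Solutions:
 f(a) = C1 + 3*a^2/5 - 3*cos(a)/7


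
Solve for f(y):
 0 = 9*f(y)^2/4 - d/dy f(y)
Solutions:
 f(y) = -4/(C1 + 9*y)


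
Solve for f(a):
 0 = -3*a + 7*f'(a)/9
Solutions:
 f(a) = C1 + 27*a^2/14


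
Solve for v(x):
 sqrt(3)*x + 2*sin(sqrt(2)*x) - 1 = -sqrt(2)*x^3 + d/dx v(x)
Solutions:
 v(x) = C1 + sqrt(2)*x^4/4 + sqrt(3)*x^2/2 - x - sqrt(2)*cos(sqrt(2)*x)


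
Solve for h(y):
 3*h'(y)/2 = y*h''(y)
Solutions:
 h(y) = C1 + C2*y^(5/2)


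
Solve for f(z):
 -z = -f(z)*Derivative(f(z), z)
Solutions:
 f(z) = -sqrt(C1 + z^2)
 f(z) = sqrt(C1 + z^2)


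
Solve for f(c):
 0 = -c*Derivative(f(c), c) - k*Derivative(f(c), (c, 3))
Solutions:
 f(c) = C1 + Integral(C2*airyai(c*(-1/k)^(1/3)) + C3*airybi(c*(-1/k)^(1/3)), c)


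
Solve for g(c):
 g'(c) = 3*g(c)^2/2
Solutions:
 g(c) = -2/(C1 + 3*c)


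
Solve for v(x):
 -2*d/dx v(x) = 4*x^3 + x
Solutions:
 v(x) = C1 - x^4/2 - x^2/4


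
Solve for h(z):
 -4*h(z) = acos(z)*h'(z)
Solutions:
 h(z) = C1*exp(-4*Integral(1/acos(z), z))


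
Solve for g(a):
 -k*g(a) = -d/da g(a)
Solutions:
 g(a) = C1*exp(a*k)


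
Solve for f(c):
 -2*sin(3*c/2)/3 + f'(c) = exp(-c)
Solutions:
 f(c) = C1 - 4*cos(3*c/2)/9 - exp(-c)


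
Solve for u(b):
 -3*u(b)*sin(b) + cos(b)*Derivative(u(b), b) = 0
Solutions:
 u(b) = C1/cos(b)^3


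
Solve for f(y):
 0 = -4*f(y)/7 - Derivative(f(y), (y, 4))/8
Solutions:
 f(y) = (C1*sin(14^(3/4)*y/7) + C2*cos(14^(3/4)*y/7))*exp(-14^(3/4)*y/7) + (C3*sin(14^(3/4)*y/7) + C4*cos(14^(3/4)*y/7))*exp(14^(3/4)*y/7)


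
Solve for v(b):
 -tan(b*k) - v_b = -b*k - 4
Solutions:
 v(b) = C1 + b^2*k/2 + 4*b - Piecewise((-log(cos(b*k))/k, Ne(k, 0)), (0, True))


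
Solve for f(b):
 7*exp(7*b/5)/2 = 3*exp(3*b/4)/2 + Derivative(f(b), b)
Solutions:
 f(b) = C1 + 5*exp(7*b/5)/2 - 2*exp(3*b/4)


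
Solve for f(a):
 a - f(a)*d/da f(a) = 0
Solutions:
 f(a) = -sqrt(C1 + a^2)
 f(a) = sqrt(C1 + a^2)


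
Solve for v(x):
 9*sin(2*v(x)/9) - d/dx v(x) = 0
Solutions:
 -9*x + 9*log(cos(2*v(x)/9) - 1)/4 - 9*log(cos(2*v(x)/9) + 1)/4 = C1


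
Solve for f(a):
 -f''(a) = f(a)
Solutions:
 f(a) = C1*sin(a) + C2*cos(a)


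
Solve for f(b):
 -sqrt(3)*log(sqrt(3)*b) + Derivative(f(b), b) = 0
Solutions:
 f(b) = C1 + sqrt(3)*b*log(b) - sqrt(3)*b + sqrt(3)*b*log(3)/2


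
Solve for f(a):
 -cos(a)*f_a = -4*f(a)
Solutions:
 f(a) = C1*(sin(a)^2 + 2*sin(a) + 1)/(sin(a)^2 - 2*sin(a) + 1)


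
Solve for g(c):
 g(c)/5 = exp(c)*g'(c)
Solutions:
 g(c) = C1*exp(-exp(-c)/5)


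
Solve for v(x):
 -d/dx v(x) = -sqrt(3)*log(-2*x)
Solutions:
 v(x) = C1 + sqrt(3)*x*log(-x) + sqrt(3)*x*(-1 + log(2))
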